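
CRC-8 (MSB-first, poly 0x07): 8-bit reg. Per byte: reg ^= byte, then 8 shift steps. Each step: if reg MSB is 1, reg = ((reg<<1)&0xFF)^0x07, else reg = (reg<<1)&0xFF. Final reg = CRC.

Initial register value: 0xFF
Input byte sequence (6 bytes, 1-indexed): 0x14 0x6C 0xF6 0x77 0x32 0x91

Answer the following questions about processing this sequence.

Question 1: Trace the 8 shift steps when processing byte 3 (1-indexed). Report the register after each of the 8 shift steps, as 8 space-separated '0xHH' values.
After byte 1 (0x14): reg=0x9F
After byte 2 (0x6C): reg=0xD7
Register before byte 3: 0xD7
After XOR with byte 0xF6: 0x21

Answer: 0x42 0x84 0x0F 0x1E 0x3C 0x78 0xF0 0xE7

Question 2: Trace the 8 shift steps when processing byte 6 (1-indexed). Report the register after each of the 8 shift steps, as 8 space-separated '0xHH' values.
After byte 1 (0x14): reg=0x9F
After byte 2 (0x6C): reg=0xD7
After byte 3 (0xF6): reg=0xE7
After byte 4 (0x77): reg=0xF9
After byte 5 (0x32): reg=0x7F
Register before byte 6: 0x7F
After XOR with byte 0x91: 0xEE

Answer: 0xDB 0xB1 0x65 0xCA 0x93 0x21 0x42 0x84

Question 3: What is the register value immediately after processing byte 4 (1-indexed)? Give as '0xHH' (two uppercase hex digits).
After byte 1 (0x14): reg=0x9F
After byte 2 (0x6C): reg=0xD7
After byte 3 (0xF6): reg=0xE7
After byte 4 (0x77): reg=0xF9

Answer: 0xF9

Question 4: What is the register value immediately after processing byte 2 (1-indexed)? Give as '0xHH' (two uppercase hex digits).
Answer: 0xD7

Derivation:
After byte 1 (0x14): reg=0x9F
After byte 2 (0x6C): reg=0xD7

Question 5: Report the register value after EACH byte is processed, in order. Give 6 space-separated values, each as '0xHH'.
0x9F 0xD7 0xE7 0xF9 0x7F 0x84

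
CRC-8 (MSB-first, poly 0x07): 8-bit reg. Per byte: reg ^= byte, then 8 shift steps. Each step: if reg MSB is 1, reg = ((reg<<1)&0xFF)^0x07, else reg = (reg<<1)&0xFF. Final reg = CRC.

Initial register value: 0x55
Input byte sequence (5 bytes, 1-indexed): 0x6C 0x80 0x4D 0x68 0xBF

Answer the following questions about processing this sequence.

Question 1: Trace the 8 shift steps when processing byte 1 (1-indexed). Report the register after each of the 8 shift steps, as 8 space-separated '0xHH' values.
Register before byte 1: 0x55
After XOR with byte 0x6C: 0x39

Answer: 0x72 0xE4 0xCF 0x99 0x35 0x6A 0xD4 0xAF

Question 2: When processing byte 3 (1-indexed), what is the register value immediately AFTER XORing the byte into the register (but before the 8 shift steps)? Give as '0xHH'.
Register before byte 3: 0xCD
Byte 3: 0x4D
0xCD XOR 0x4D = 0x80

Answer: 0x80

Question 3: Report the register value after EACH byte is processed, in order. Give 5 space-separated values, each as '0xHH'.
0xAF 0xCD 0x89 0xA9 0x62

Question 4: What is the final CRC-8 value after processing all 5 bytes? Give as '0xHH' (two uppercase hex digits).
After byte 1 (0x6C): reg=0xAF
After byte 2 (0x80): reg=0xCD
After byte 3 (0x4D): reg=0x89
After byte 4 (0x68): reg=0xA9
After byte 5 (0xBF): reg=0x62

Answer: 0x62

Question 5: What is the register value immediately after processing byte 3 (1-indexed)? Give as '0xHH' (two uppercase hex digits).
After byte 1 (0x6C): reg=0xAF
After byte 2 (0x80): reg=0xCD
After byte 3 (0x4D): reg=0x89

Answer: 0x89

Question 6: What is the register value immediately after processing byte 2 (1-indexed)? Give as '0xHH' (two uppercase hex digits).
After byte 1 (0x6C): reg=0xAF
After byte 2 (0x80): reg=0xCD

Answer: 0xCD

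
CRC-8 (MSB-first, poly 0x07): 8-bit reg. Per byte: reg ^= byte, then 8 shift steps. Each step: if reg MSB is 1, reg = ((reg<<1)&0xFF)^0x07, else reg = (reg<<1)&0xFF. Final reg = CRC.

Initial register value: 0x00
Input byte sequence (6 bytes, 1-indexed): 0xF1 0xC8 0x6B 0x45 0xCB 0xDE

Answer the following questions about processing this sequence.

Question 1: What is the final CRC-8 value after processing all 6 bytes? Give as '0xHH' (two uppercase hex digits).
After byte 1 (0xF1): reg=0xD9
After byte 2 (0xC8): reg=0x77
After byte 3 (0x6B): reg=0x54
After byte 4 (0x45): reg=0x77
After byte 5 (0xCB): reg=0x3D
After byte 6 (0xDE): reg=0xA7

Answer: 0xA7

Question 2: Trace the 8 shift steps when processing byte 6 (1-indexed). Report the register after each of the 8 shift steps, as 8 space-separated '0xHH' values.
Answer: 0xC1 0x85 0x0D 0x1A 0x34 0x68 0xD0 0xA7

Derivation:
After byte 1 (0xF1): reg=0xD9
After byte 2 (0xC8): reg=0x77
After byte 3 (0x6B): reg=0x54
After byte 4 (0x45): reg=0x77
After byte 5 (0xCB): reg=0x3D
Register before byte 6: 0x3D
After XOR with byte 0xDE: 0xE3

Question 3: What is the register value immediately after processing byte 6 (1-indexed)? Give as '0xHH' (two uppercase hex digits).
Answer: 0xA7

Derivation:
After byte 1 (0xF1): reg=0xD9
After byte 2 (0xC8): reg=0x77
After byte 3 (0x6B): reg=0x54
After byte 4 (0x45): reg=0x77
After byte 5 (0xCB): reg=0x3D
After byte 6 (0xDE): reg=0xA7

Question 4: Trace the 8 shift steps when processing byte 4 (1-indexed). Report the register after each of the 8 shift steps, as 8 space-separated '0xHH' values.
After byte 1 (0xF1): reg=0xD9
After byte 2 (0xC8): reg=0x77
After byte 3 (0x6B): reg=0x54
Register before byte 4: 0x54
After XOR with byte 0x45: 0x11

Answer: 0x22 0x44 0x88 0x17 0x2E 0x5C 0xB8 0x77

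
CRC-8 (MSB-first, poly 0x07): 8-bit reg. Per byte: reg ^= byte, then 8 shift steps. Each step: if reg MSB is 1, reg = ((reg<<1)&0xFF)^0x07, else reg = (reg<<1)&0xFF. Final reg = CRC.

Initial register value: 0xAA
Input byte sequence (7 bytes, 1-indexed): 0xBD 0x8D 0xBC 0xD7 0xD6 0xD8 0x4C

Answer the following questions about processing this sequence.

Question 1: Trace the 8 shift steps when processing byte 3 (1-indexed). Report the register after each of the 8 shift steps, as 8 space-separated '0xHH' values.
Answer: 0x54 0xA8 0x57 0xAE 0x5B 0xB6 0x6B 0xD6

Derivation:
After byte 1 (0xBD): reg=0x65
After byte 2 (0x8D): reg=0x96
Register before byte 3: 0x96
After XOR with byte 0xBC: 0x2A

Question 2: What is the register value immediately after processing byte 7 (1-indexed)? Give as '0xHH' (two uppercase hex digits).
After byte 1 (0xBD): reg=0x65
After byte 2 (0x8D): reg=0x96
After byte 3 (0xBC): reg=0xD6
After byte 4 (0xD7): reg=0x07
After byte 5 (0xD6): reg=0x39
After byte 6 (0xD8): reg=0xA9
After byte 7 (0x4C): reg=0xB5

Answer: 0xB5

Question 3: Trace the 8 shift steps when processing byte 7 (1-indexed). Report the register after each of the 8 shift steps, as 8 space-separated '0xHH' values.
Answer: 0xCD 0x9D 0x3D 0x7A 0xF4 0xEF 0xD9 0xB5

Derivation:
After byte 1 (0xBD): reg=0x65
After byte 2 (0x8D): reg=0x96
After byte 3 (0xBC): reg=0xD6
After byte 4 (0xD7): reg=0x07
After byte 5 (0xD6): reg=0x39
After byte 6 (0xD8): reg=0xA9
Register before byte 7: 0xA9
After XOR with byte 0x4C: 0xE5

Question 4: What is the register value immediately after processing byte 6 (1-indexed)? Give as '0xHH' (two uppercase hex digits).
Answer: 0xA9

Derivation:
After byte 1 (0xBD): reg=0x65
After byte 2 (0x8D): reg=0x96
After byte 3 (0xBC): reg=0xD6
After byte 4 (0xD7): reg=0x07
After byte 5 (0xD6): reg=0x39
After byte 6 (0xD8): reg=0xA9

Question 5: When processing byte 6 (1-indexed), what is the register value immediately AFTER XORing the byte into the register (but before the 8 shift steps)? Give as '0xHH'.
Answer: 0xE1

Derivation:
Register before byte 6: 0x39
Byte 6: 0xD8
0x39 XOR 0xD8 = 0xE1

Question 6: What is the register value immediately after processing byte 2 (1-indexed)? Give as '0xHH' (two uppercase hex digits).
After byte 1 (0xBD): reg=0x65
After byte 2 (0x8D): reg=0x96

Answer: 0x96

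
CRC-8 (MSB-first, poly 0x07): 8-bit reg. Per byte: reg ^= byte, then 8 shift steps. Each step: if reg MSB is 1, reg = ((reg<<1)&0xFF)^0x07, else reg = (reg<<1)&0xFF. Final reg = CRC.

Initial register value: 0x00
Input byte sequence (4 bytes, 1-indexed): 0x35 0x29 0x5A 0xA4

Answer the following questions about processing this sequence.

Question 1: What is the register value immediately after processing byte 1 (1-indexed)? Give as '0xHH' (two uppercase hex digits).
After byte 1 (0x35): reg=0x8B

Answer: 0x8B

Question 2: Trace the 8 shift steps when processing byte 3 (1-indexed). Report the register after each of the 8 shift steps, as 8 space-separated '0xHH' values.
After byte 1 (0x35): reg=0x8B
After byte 2 (0x29): reg=0x67
Register before byte 3: 0x67
After XOR with byte 0x5A: 0x3D

Answer: 0x7A 0xF4 0xEF 0xD9 0xB5 0x6D 0xDA 0xB3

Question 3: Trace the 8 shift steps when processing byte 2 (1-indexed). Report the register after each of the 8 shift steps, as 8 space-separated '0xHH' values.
After byte 1 (0x35): reg=0x8B
Register before byte 2: 0x8B
After XOR with byte 0x29: 0xA2

Answer: 0x43 0x86 0x0B 0x16 0x2C 0x58 0xB0 0x67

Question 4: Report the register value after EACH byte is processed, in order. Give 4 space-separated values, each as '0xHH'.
0x8B 0x67 0xB3 0x65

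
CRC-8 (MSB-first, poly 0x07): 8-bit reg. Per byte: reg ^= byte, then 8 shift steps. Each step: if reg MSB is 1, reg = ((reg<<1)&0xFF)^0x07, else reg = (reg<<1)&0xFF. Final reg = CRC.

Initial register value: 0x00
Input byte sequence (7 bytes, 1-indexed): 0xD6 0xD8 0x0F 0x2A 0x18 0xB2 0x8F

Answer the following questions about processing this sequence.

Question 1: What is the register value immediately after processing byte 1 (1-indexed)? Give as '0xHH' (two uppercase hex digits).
After byte 1 (0xD6): reg=0x2C

Answer: 0x2C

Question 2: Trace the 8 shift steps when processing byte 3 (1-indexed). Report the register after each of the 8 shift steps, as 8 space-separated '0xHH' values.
After byte 1 (0xD6): reg=0x2C
After byte 2 (0xD8): reg=0xC2
Register before byte 3: 0xC2
After XOR with byte 0x0F: 0xCD

Answer: 0x9D 0x3D 0x7A 0xF4 0xEF 0xD9 0xB5 0x6D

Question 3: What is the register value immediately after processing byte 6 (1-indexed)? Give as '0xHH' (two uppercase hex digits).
After byte 1 (0xD6): reg=0x2C
After byte 2 (0xD8): reg=0xC2
After byte 3 (0x0F): reg=0x6D
After byte 4 (0x2A): reg=0xD2
After byte 5 (0x18): reg=0x78
After byte 6 (0xB2): reg=0x78

Answer: 0x78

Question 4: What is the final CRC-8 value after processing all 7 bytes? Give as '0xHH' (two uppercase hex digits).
Answer: 0xCB

Derivation:
After byte 1 (0xD6): reg=0x2C
After byte 2 (0xD8): reg=0xC2
After byte 3 (0x0F): reg=0x6D
After byte 4 (0x2A): reg=0xD2
After byte 5 (0x18): reg=0x78
After byte 6 (0xB2): reg=0x78
After byte 7 (0x8F): reg=0xCB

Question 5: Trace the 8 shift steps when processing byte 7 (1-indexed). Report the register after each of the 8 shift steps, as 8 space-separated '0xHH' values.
Answer: 0xE9 0xD5 0xAD 0x5D 0xBA 0x73 0xE6 0xCB

Derivation:
After byte 1 (0xD6): reg=0x2C
After byte 2 (0xD8): reg=0xC2
After byte 3 (0x0F): reg=0x6D
After byte 4 (0x2A): reg=0xD2
After byte 5 (0x18): reg=0x78
After byte 6 (0xB2): reg=0x78
Register before byte 7: 0x78
After XOR with byte 0x8F: 0xF7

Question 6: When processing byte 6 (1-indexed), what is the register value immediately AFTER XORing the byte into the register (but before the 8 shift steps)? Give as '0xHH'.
Register before byte 6: 0x78
Byte 6: 0xB2
0x78 XOR 0xB2 = 0xCA

Answer: 0xCA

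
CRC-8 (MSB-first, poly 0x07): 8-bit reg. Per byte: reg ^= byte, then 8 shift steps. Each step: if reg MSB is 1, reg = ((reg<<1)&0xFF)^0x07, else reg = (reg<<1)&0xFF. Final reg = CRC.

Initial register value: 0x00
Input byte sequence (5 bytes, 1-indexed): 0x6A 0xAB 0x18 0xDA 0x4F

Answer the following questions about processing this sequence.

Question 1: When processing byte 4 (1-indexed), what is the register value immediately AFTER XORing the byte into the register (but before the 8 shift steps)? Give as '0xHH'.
Register before byte 4: 0x85
Byte 4: 0xDA
0x85 XOR 0xDA = 0x5F

Answer: 0x5F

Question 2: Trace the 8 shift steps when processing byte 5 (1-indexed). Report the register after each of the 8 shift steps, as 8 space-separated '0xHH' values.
Answer: 0xAD 0x5D 0xBA 0x73 0xE6 0xCB 0x91 0x25

Derivation:
After byte 1 (0x6A): reg=0x11
After byte 2 (0xAB): reg=0x2F
After byte 3 (0x18): reg=0x85
After byte 4 (0xDA): reg=0x9A
Register before byte 5: 0x9A
After XOR with byte 0x4F: 0xD5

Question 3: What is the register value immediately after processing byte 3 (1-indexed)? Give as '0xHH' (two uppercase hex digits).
After byte 1 (0x6A): reg=0x11
After byte 2 (0xAB): reg=0x2F
After byte 3 (0x18): reg=0x85

Answer: 0x85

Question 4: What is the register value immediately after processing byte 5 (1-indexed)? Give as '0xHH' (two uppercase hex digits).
After byte 1 (0x6A): reg=0x11
After byte 2 (0xAB): reg=0x2F
After byte 3 (0x18): reg=0x85
After byte 4 (0xDA): reg=0x9A
After byte 5 (0x4F): reg=0x25

Answer: 0x25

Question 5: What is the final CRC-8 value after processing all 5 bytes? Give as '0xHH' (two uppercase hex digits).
Answer: 0x25

Derivation:
After byte 1 (0x6A): reg=0x11
After byte 2 (0xAB): reg=0x2F
After byte 3 (0x18): reg=0x85
After byte 4 (0xDA): reg=0x9A
After byte 5 (0x4F): reg=0x25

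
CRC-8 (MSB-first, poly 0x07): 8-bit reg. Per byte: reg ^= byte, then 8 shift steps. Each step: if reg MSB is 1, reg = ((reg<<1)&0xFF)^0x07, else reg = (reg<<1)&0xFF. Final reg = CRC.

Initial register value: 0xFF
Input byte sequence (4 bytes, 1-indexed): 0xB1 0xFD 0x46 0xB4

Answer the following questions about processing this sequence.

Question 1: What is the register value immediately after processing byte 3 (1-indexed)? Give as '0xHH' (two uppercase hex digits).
Answer: 0x82

Derivation:
After byte 1 (0xB1): reg=0xED
After byte 2 (0xFD): reg=0x70
After byte 3 (0x46): reg=0x82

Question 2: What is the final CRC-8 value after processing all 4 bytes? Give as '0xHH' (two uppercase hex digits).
After byte 1 (0xB1): reg=0xED
After byte 2 (0xFD): reg=0x70
After byte 3 (0x46): reg=0x82
After byte 4 (0xB4): reg=0x82

Answer: 0x82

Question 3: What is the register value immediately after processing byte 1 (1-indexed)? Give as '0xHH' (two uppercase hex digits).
After byte 1 (0xB1): reg=0xED

Answer: 0xED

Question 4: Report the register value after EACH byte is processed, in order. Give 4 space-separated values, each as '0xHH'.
0xED 0x70 0x82 0x82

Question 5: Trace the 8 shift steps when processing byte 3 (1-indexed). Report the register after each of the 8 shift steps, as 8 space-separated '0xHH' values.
After byte 1 (0xB1): reg=0xED
After byte 2 (0xFD): reg=0x70
Register before byte 3: 0x70
After XOR with byte 0x46: 0x36

Answer: 0x6C 0xD8 0xB7 0x69 0xD2 0xA3 0x41 0x82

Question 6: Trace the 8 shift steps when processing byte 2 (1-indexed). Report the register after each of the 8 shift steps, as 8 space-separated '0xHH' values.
Answer: 0x20 0x40 0x80 0x07 0x0E 0x1C 0x38 0x70

Derivation:
After byte 1 (0xB1): reg=0xED
Register before byte 2: 0xED
After XOR with byte 0xFD: 0x10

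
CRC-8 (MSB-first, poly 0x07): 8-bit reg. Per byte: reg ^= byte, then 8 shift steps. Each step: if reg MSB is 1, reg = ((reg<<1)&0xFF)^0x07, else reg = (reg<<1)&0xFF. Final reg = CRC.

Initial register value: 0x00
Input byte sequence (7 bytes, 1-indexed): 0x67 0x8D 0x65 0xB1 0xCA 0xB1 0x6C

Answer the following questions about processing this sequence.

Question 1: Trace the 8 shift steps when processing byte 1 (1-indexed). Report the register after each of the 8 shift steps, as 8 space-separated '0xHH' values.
Answer: 0xCE 0x9B 0x31 0x62 0xC4 0x8F 0x19 0x32

Derivation:
Register before byte 1: 0x00
After XOR with byte 0x67: 0x67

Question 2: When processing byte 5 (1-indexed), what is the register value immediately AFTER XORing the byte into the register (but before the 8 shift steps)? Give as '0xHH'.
Answer: 0xCD

Derivation:
Register before byte 5: 0x07
Byte 5: 0xCA
0x07 XOR 0xCA = 0xCD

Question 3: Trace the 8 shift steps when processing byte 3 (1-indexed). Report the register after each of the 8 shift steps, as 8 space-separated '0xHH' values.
After byte 1 (0x67): reg=0x32
After byte 2 (0x8D): reg=0x34
Register before byte 3: 0x34
After XOR with byte 0x65: 0x51

Answer: 0xA2 0x43 0x86 0x0B 0x16 0x2C 0x58 0xB0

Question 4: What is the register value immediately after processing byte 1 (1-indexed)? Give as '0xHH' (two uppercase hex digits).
After byte 1 (0x67): reg=0x32

Answer: 0x32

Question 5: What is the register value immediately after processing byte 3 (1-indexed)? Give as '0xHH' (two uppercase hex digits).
Answer: 0xB0

Derivation:
After byte 1 (0x67): reg=0x32
After byte 2 (0x8D): reg=0x34
After byte 3 (0x65): reg=0xB0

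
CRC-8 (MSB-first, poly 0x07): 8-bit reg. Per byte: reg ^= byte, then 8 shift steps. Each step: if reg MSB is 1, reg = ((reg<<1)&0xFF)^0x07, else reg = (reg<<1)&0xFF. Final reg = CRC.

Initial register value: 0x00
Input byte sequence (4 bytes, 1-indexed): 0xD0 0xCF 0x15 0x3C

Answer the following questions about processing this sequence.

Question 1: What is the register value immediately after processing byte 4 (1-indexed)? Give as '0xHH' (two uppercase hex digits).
After byte 1 (0xD0): reg=0x3E
After byte 2 (0xCF): reg=0xD9
After byte 3 (0x15): reg=0x6A
After byte 4 (0x3C): reg=0xA5

Answer: 0xA5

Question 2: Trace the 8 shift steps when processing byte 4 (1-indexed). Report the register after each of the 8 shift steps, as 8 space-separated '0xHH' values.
After byte 1 (0xD0): reg=0x3E
After byte 2 (0xCF): reg=0xD9
After byte 3 (0x15): reg=0x6A
Register before byte 4: 0x6A
After XOR with byte 0x3C: 0x56

Answer: 0xAC 0x5F 0xBE 0x7B 0xF6 0xEB 0xD1 0xA5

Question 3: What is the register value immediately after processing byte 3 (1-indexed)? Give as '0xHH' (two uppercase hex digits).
Answer: 0x6A

Derivation:
After byte 1 (0xD0): reg=0x3E
After byte 2 (0xCF): reg=0xD9
After byte 3 (0x15): reg=0x6A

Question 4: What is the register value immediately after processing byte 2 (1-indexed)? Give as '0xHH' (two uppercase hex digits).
After byte 1 (0xD0): reg=0x3E
After byte 2 (0xCF): reg=0xD9

Answer: 0xD9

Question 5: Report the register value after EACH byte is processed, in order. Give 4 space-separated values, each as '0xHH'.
0x3E 0xD9 0x6A 0xA5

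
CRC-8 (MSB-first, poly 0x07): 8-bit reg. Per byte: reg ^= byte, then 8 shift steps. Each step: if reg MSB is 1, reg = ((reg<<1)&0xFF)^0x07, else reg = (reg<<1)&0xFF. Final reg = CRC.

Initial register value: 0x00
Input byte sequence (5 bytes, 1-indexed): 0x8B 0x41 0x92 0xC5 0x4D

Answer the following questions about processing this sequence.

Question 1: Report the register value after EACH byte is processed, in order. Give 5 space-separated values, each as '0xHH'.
0xB8 0xE1 0x5E 0xC8 0x92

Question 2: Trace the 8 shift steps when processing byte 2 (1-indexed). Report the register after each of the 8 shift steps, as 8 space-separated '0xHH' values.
Answer: 0xF5 0xED 0xDD 0xBD 0x7D 0xFA 0xF3 0xE1

Derivation:
After byte 1 (0x8B): reg=0xB8
Register before byte 2: 0xB8
After XOR with byte 0x41: 0xF9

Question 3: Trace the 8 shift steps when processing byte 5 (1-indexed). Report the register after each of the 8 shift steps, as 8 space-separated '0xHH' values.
After byte 1 (0x8B): reg=0xB8
After byte 2 (0x41): reg=0xE1
After byte 3 (0x92): reg=0x5E
After byte 4 (0xC5): reg=0xC8
Register before byte 5: 0xC8
After XOR with byte 0x4D: 0x85

Answer: 0x0D 0x1A 0x34 0x68 0xD0 0xA7 0x49 0x92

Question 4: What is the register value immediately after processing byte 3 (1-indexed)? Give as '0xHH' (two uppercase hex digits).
Answer: 0x5E

Derivation:
After byte 1 (0x8B): reg=0xB8
After byte 2 (0x41): reg=0xE1
After byte 3 (0x92): reg=0x5E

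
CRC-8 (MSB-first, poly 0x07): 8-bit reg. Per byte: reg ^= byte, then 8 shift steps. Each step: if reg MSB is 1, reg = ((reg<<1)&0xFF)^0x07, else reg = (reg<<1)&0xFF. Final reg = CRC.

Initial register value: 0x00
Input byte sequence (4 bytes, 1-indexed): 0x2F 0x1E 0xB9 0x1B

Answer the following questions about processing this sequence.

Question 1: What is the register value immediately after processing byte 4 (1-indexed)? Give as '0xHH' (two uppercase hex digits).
After byte 1 (0x2F): reg=0xCD
After byte 2 (0x1E): reg=0x37
After byte 3 (0xB9): reg=0xA3
After byte 4 (0x1B): reg=0x21

Answer: 0x21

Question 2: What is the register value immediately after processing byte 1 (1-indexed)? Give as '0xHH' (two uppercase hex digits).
After byte 1 (0x2F): reg=0xCD

Answer: 0xCD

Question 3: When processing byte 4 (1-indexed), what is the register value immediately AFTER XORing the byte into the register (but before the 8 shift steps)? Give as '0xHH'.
Register before byte 4: 0xA3
Byte 4: 0x1B
0xA3 XOR 0x1B = 0xB8

Answer: 0xB8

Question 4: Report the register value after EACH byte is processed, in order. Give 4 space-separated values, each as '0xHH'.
0xCD 0x37 0xA3 0x21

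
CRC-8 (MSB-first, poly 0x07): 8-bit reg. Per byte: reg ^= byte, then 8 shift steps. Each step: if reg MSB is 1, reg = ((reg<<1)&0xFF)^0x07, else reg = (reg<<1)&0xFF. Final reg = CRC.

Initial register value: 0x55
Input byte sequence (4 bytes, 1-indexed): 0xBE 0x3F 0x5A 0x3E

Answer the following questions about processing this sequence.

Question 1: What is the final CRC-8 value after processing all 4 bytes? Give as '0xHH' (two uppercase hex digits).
After byte 1 (0xBE): reg=0x9F
After byte 2 (0x3F): reg=0x69
After byte 3 (0x5A): reg=0x99
After byte 4 (0x3E): reg=0x7C

Answer: 0x7C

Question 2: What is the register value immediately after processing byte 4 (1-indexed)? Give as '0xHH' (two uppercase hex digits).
After byte 1 (0xBE): reg=0x9F
After byte 2 (0x3F): reg=0x69
After byte 3 (0x5A): reg=0x99
After byte 4 (0x3E): reg=0x7C

Answer: 0x7C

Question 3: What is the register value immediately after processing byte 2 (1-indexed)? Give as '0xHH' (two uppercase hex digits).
After byte 1 (0xBE): reg=0x9F
After byte 2 (0x3F): reg=0x69

Answer: 0x69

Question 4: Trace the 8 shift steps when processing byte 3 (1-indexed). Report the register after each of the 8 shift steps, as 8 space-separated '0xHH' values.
Answer: 0x66 0xCC 0x9F 0x39 0x72 0xE4 0xCF 0x99

Derivation:
After byte 1 (0xBE): reg=0x9F
After byte 2 (0x3F): reg=0x69
Register before byte 3: 0x69
After XOR with byte 0x5A: 0x33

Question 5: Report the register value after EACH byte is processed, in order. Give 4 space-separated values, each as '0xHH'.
0x9F 0x69 0x99 0x7C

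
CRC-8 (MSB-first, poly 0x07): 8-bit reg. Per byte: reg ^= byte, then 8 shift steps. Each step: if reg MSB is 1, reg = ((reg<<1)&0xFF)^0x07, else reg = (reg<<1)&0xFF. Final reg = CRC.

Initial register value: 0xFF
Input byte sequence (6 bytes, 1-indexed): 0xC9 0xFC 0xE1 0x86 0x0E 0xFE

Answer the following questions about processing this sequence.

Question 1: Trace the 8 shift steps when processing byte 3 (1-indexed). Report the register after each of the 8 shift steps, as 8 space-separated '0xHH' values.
Answer: 0x3F 0x7E 0xFC 0xFF 0xF9 0xF5 0xED 0xDD

Derivation:
After byte 1 (0xC9): reg=0x82
After byte 2 (0xFC): reg=0x7D
Register before byte 3: 0x7D
After XOR with byte 0xE1: 0x9C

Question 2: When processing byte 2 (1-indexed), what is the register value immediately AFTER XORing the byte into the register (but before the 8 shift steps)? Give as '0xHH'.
Register before byte 2: 0x82
Byte 2: 0xFC
0x82 XOR 0xFC = 0x7E

Answer: 0x7E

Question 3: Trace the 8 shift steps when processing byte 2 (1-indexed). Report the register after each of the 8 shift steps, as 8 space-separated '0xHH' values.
Answer: 0xFC 0xFF 0xF9 0xF5 0xED 0xDD 0xBD 0x7D

Derivation:
After byte 1 (0xC9): reg=0x82
Register before byte 2: 0x82
After XOR with byte 0xFC: 0x7E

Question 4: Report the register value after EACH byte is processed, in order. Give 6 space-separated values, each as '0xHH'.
0x82 0x7D 0xDD 0x86 0xB1 0xEA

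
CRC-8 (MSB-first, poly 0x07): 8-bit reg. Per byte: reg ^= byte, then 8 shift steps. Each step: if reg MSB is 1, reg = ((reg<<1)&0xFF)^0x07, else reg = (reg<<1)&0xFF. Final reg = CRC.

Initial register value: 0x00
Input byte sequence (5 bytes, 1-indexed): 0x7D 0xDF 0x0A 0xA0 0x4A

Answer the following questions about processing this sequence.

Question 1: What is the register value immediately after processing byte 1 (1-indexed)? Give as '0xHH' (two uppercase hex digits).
After byte 1 (0x7D): reg=0x74

Answer: 0x74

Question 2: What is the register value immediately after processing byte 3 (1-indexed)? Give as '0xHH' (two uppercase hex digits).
After byte 1 (0x7D): reg=0x74
After byte 2 (0xDF): reg=0x58
After byte 3 (0x0A): reg=0xB9

Answer: 0xB9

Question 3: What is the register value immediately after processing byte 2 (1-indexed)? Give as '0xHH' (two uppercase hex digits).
After byte 1 (0x7D): reg=0x74
After byte 2 (0xDF): reg=0x58

Answer: 0x58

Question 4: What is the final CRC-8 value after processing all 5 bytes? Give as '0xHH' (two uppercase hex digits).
After byte 1 (0x7D): reg=0x74
After byte 2 (0xDF): reg=0x58
After byte 3 (0x0A): reg=0xB9
After byte 4 (0xA0): reg=0x4F
After byte 5 (0x4A): reg=0x1B

Answer: 0x1B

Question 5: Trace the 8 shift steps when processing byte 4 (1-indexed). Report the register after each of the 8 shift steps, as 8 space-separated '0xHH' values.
Answer: 0x32 0x64 0xC8 0x97 0x29 0x52 0xA4 0x4F

Derivation:
After byte 1 (0x7D): reg=0x74
After byte 2 (0xDF): reg=0x58
After byte 3 (0x0A): reg=0xB9
Register before byte 4: 0xB9
After XOR with byte 0xA0: 0x19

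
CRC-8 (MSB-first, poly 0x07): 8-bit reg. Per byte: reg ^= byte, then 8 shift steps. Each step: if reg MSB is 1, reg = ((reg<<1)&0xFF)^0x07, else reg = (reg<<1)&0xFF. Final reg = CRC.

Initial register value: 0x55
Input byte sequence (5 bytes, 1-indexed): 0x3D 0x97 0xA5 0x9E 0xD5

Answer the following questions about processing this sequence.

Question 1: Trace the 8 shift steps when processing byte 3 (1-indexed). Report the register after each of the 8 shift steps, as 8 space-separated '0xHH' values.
After byte 1 (0x3D): reg=0x1F
After byte 2 (0x97): reg=0xB1
Register before byte 3: 0xB1
After XOR with byte 0xA5: 0x14

Answer: 0x28 0x50 0xA0 0x47 0x8E 0x1B 0x36 0x6C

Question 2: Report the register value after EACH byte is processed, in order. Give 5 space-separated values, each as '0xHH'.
0x1F 0xB1 0x6C 0xD0 0x1B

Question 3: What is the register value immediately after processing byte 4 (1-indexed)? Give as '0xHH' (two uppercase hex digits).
Answer: 0xD0

Derivation:
After byte 1 (0x3D): reg=0x1F
After byte 2 (0x97): reg=0xB1
After byte 3 (0xA5): reg=0x6C
After byte 4 (0x9E): reg=0xD0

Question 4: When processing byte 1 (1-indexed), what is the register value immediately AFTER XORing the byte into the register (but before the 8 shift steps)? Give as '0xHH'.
Register before byte 1: 0x55
Byte 1: 0x3D
0x55 XOR 0x3D = 0x68

Answer: 0x68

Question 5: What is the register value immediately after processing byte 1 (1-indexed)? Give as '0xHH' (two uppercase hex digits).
Answer: 0x1F

Derivation:
After byte 1 (0x3D): reg=0x1F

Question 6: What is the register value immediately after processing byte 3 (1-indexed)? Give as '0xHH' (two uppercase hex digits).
Answer: 0x6C

Derivation:
After byte 1 (0x3D): reg=0x1F
After byte 2 (0x97): reg=0xB1
After byte 3 (0xA5): reg=0x6C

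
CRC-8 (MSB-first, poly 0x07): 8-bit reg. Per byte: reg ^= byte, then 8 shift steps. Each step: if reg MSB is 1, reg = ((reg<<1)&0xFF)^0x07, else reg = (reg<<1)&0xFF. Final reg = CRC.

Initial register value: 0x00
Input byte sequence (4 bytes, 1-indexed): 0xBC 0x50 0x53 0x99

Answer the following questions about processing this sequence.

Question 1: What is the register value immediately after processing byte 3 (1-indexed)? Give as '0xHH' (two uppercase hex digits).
Answer: 0xA2

Derivation:
After byte 1 (0xBC): reg=0x3D
After byte 2 (0x50): reg=0x04
After byte 3 (0x53): reg=0xA2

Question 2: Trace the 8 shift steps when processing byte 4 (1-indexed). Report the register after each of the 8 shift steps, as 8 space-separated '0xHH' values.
After byte 1 (0xBC): reg=0x3D
After byte 2 (0x50): reg=0x04
After byte 3 (0x53): reg=0xA2
Register before byte 4: 0xA2
After XOR with byte 0x99: 0x3B

Answer: 0x76 0xEC 0xDF 0xB9 0x75 0xEA 0xD3 0xA1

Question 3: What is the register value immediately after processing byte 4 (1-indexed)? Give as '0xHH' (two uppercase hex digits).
After byte 1 (0xBC): reg=0x3D
After byte 2 (0x50): reg=0x04
After byte 3 (0x53): reg=0xA2
After byte 4 (0x99): reg=0xA1

Answer: 0xA1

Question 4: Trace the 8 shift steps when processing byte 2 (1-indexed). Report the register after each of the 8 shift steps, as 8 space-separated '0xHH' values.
Answer: 0xDA 0xB3 0x61 0xC2 0x83 0x01 0x02 0x04

Derivation:
After byte 1 (0xBC): reg=0x3D
Register before byte 2: 0x3D
After XOR with byte 0x50: 0x6D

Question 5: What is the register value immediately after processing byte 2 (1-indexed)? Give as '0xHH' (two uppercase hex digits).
After byte 1 (0xBC): reg=0x3D
After byte 2 (0x50): reg=0x04

Answer: 0x04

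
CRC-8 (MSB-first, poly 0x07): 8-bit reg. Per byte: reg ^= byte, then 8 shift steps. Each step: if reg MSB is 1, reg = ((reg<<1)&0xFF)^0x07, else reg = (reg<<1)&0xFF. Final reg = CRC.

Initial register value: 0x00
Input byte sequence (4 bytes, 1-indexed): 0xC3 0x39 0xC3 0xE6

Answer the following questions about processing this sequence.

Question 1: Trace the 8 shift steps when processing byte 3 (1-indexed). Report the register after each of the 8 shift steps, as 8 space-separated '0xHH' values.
After byte 1 (0xC3): reg=0x47
After byte 2 (0x39): reg=0x7D
Register before byte 3: 0x7D
After XOR with byte 0xC3: 0xBE

Answer: 0x7B 0xF6 0xEB 0xD1 0xA5 0x4D 0x9A 0x33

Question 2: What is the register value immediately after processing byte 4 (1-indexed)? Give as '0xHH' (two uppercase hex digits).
After byte 1 (0xC3): reg=0x47
After byte 2 (0x39): reg=0x7D
After byte 3 (0xC3): reg=0x33
After byte 4 (0xE6): reg=0x25

Answer: 0x25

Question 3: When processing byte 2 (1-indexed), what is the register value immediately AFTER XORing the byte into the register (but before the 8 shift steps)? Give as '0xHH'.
Register before byte 2: 0x47
Byte 2: 0x39
0x47 XOR 0x39 = 0x7E

Answer: 0x7E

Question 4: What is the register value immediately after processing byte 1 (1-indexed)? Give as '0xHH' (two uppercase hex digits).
After byte 1 (0xC3): reg=0x47

Answer: 0x47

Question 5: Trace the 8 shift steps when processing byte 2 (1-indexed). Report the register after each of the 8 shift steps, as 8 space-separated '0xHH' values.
After byte 1 (0xC3): reg=0x47
Register before byte 2: 0x47
After XOR with byte 0x39: 0x7E

Answer: 0xFC 0xFF 0xF9 0xF5 0xED 0xDD 0xBD 0x7D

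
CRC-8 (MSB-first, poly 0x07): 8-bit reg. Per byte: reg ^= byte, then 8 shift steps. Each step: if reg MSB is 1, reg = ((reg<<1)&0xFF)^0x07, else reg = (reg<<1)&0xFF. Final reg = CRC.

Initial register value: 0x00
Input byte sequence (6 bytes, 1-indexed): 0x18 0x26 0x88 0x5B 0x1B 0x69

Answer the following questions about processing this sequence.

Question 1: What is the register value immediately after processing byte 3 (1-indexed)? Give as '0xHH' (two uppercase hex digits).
Answer: 0x92

Derivation:
After byte 1 (0x18): reg=0x48
After byte 2 (0x26): reg=0x0D
After byte 3 (0x88): reg=0x92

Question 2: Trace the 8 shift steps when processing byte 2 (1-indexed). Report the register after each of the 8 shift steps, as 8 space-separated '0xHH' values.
After byte 1 (0x18): reg=0x48
Register before byte 2: 0x48
After XOR with byte 0x26: 0x6E

Answer: 0xDC 0xBF 0x79 0xF2 0xE3 0xC1 0x85 0x0D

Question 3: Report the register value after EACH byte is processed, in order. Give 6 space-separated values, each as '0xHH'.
0x48 0x0D 0x92 0x71 0x11 0x6F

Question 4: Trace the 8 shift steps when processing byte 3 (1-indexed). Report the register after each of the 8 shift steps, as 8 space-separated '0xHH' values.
After byte 1 (0x18): reg=0x48
After byte 2 (0x26): reg=0x0D
Register before byte 3: 0x0D
After XOR with byte 0x88: 0x85

Answer: 0x0D 0x1A 0x34 0x68 0xD0 0xA7 0x49 0x92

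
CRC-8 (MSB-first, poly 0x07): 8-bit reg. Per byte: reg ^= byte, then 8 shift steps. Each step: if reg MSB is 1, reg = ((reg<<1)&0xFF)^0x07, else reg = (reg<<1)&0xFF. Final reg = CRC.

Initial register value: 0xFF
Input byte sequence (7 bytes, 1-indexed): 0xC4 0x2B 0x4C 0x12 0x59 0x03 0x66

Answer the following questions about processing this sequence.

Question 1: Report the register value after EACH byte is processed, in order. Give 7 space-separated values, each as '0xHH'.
0xA1 0xBF 0xD7 0x55 0x24 0xF5 0xF0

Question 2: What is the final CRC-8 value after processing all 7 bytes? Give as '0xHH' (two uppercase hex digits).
Answer: 0xF0

Derivation:
After byte 1 (0xC4): reg=0xA1
After byte 2 (0x2B): reg=0xBF
After byte 3 (0x4C): reg=0xD7
After byte 4 (0x12): reg=0x55
After byte 5 (0x59): reg=0x24
After byte 6 (0x03): reg=0xF5
After byte 7 (0x66): reg=0xF0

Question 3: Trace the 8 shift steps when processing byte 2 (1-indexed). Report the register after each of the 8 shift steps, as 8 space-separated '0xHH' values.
Answer: 0x13 0x26 0x4C 0x98 0x37 0x6E 0xDC 0xBF

Derivation:
After byte 1 (0xC4): reg=0xA1
Register before byte 2: 0xA1
After XOR with byte 0x2B: 0x8A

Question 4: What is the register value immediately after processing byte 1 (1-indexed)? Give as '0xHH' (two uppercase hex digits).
After byte 1 (0xC4): reg=0xA1

Answer: 0xA1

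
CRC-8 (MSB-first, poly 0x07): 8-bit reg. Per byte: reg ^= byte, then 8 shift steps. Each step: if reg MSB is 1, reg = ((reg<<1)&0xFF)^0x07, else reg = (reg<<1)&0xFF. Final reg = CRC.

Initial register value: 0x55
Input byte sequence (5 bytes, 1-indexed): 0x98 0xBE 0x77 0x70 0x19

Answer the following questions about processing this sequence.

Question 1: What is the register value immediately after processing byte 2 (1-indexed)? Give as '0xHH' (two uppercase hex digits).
Answer: 0x37

Derivation:
After byte 1 (0x98): reg=0x6D
After byte 2 (0xBE): reg=0x37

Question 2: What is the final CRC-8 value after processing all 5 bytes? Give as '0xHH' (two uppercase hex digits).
Answer: 0x6B

Derivation:
After byte 1 (0x98): reg=0x6D
After byte 2 (0xBE): reg=0x37
After byte 3 (0x77): reg=0xC7
After byte 4 (0x70): reg=0x0C
After byte 5 (0x19): reg=0x6B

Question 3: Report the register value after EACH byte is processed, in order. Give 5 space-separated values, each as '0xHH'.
0x6D 0x37 0xC7 0x0C 0x6B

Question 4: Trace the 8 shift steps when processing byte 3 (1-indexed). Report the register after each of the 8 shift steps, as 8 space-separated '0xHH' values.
Answer: 0x80 0x07 0x0E 0x1C 0x38 0x70 0xE0 0xC7

Derivation:
After byte 1 (0x98): reg=0x6D
After byte 2 (0xBE): reg=0x37
Register before byte 3: 0x37
After XOR with byte 0x77: 0x40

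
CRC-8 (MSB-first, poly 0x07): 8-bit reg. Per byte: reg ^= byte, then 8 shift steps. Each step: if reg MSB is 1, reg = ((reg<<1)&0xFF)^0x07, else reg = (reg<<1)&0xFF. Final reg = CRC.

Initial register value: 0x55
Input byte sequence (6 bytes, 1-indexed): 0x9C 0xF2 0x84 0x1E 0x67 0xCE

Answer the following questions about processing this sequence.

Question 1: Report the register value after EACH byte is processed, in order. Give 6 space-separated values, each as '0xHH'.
0x71 0x80 0x1C 0x0E 0x18 0x2C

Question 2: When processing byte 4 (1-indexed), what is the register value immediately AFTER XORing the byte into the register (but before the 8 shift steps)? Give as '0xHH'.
Answer: 0x02

Derivation:
Register before byte 4: 0x1C
Byte 4: 0x1E
0x1C XOR 0x1E = 0x02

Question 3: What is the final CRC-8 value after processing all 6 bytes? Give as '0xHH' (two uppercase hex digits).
After byte 1 (0x9C): reg=0x71
After byte 2 (0xF2): reg=0x80
After byte 3 (0x84): reg=0x1C
After byte 4 (0x1E): reg=0x0E
After byte 5 (0x67): reg=0x18
After byte 6 (0xCE): reg=0x2C

Answer: 0x2C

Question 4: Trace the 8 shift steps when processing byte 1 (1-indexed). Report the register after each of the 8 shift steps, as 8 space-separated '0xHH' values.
Answer: 0x95 0x2D 0x5A 0xB4 0x6F 0xDE 0xBB 0x71

Derivation:
Register before byte 1: 0x55
After XOR with byte 0x9C: 0xC9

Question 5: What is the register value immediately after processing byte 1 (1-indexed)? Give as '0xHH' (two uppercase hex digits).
After byte 1 (0x9C): reg=0x71

Answer: 0x71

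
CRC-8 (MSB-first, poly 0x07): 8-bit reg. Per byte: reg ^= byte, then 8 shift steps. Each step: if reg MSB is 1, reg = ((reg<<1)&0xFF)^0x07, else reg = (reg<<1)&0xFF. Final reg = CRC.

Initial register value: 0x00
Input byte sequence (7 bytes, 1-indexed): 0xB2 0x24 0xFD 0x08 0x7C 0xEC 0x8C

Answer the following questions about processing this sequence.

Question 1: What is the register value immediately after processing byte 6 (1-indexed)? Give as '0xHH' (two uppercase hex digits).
After byte 1 (0xB2): reg=0x17
After byte 2 (0x24): reg=0x99
After byte 3 (0xFD): reg=0x3B
After byte 4 (0x08): reg=0x99
After byte 5 (0x7C): reg=0xB5
After byte 6 (0xEC): reg=0x88

Answer: 0x88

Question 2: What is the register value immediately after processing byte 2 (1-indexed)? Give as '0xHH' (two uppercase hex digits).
Answer: 0x99

Derivation:
After byte 1 (0xB2): reg=0x17
After byte 2 (0x24): reg=0x99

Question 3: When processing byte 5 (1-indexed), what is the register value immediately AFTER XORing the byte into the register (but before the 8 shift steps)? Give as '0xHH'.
Answer: 0xE5

Derivation:
Register before byte 5: 0x99
Byte 5: 0x7C
0x99 XOR 0x7C = 0xE5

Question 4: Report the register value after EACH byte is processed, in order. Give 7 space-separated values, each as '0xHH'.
0x17 0x99 0x3B 0x99 0xB5 0x88 0x1C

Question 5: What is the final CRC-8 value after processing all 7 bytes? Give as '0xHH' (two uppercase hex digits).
After byte 1 (0xB2): reg=0x17
After byte 2 (0x24): reg=0x99
After byte 3 (0xFD): reg=0x3B
After byte 4 (0x08): reg=0x99
After byte 5 (0x7C): reg=0xB5
After byte 6 (0xEC): reg=0x88
After byte 7 (0x8C): reg=0x1C

Answer: 0x1C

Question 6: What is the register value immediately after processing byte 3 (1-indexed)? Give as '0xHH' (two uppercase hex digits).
Answer: 0x3B

Derivation:
After byte 1 (0xB2): reg=0x17
After byte 2 (0x24): reg=0x99
After byte 3 (0xFD): reg=0x3B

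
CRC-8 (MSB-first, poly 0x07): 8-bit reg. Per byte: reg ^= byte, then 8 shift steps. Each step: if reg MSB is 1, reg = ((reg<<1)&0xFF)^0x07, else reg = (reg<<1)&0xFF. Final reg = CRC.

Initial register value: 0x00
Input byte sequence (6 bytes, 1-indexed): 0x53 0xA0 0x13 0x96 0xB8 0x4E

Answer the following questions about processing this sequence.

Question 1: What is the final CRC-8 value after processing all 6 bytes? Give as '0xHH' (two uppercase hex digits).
After byte 1 (0x53): reg=0xBE
After byte 2 (0xA0): reg=0x5A
After byte 3 (0x13): reg=0xF8
After byte 4 (0x96): reg=0x0D
After byte 5 (0xB8): reg=0x02
After byte 6 (0x4E): reg=0xE3

Answer: 0xE3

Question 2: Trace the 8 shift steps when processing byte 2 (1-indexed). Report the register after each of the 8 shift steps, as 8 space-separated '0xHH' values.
Answer: 0x3C 0x78 0xF0 0xE7 0xC9 0x95 0x2D 0x5A

Derivation:
After byte 1 (0x53): reg=0xBE
Register before byte 2: 0xBE
After XOR with byte 0xA0: 0x1E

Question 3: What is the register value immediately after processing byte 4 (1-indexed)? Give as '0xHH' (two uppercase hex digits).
Answer: 0x0D

Derivation:
After byte 1 (0x53): reg=0xBE
After byte 2 (0xA0): reg=0x5A
After byte 3 (0x13): reg=0xF8
After byte 4 (0x96): reg=0x0D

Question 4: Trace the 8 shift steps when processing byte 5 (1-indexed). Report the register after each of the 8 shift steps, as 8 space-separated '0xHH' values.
After byte 1 (0x53): reg=0xBE
After byte 2 (0xA0): reg=0x5A
After byte 3 (0x13): reg=0xF8
After byte 4 (0x96): reg=0x0D
Register before byte 5: 0x0D
After XOR with byte 0xB8: 0xB5

Answer: 0x6D 0xDA 0xB3 0x61 0xC2 0x83 0x01 0x02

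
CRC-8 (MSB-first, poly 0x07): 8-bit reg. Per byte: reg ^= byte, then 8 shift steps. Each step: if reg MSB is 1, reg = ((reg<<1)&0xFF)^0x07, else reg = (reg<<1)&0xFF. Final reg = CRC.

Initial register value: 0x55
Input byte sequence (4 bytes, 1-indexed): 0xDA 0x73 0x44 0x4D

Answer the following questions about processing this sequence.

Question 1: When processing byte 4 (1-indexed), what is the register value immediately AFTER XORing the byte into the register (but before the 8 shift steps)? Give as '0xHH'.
Register before byte 4: 0x0A
Byte 4: 0x4D
0x0A XOR 0x4D = 0x47

Answer: 0x47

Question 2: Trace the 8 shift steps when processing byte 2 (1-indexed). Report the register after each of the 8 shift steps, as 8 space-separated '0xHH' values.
Answer: 0xA9 0x55 0xAA 0x53 0xA6 0x4B 0x96 0x2B

Derivation:
After byte 1 (0xDA): reg=0xA4
Register before byte 2: 0xA4
After XOR with byte 0x73: 0xD7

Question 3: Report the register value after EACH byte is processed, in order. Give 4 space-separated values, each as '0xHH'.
0xA4 0x2B 0x0A 0xD2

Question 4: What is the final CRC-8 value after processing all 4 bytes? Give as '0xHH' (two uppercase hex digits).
Answer: 0xD2

Derivation:
After byte 1 (0xDA): reg=0xA4
After byte 2 (0x73): reg=0x2B
After byte 3 (0x44): reg=0x0A
After byte 4 (0x4D): reg=0xD2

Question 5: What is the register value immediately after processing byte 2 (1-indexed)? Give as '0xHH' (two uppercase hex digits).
After byte 1 (0xDA): reg=0xA4
After byte 2 (0x73): reg=0x2B

Answer: 0x2B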